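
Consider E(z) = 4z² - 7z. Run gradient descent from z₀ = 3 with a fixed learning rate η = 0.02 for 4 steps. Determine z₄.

E′(z) = 8z - 7
Step 1: E′(3) = 17; z₁ = 3 − 0.02·17 = 2.66
Step 2: E′(2.66) = 14.28; z₂ = 2.66 − 0.02·14.28 = 2.3744
Step 3: E′(2.3744) = 11.9952; z₃ = 2.3744 − 0.02·11.9952 = 2.134496
Step 4: E′(2.134496) = 10.075968; z₄ = 2.134496 − 0.02·10.075968 = 1.93297664

1.93297664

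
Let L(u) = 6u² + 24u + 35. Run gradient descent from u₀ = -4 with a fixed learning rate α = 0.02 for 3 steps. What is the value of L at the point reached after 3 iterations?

L′(u) = 12u + 24
Step 1: L′(-4) = -24; u₁ = -4 − 0.02·(-24) = -3.52
Step 2: L′(-3.52) = -18.24; u₂ = -3.52 − 0.02·(-18.24) = -3.1552
Step 3: L′(-3.1552) = -13.8624; u₃ = -3.1552 − 0.02·(-13.8624) = -2.877952
L(-2.877952) = 15.624798285824

15.624798285824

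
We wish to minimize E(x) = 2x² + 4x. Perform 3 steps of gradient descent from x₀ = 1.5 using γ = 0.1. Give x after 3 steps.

E′(x) = 4x + 4
Step 1: E′(1.5) = 10; x₁ = 1.5 − 0.1·10 = 0.5
Step 2: E′(0.5) = 6; x₂ = 0.5 − 0.1·6 = -0.1
Step 3: E′(-0.1) = 3.6; x₃ = -0.1 − 0.1·3.6 = -0.46

-0.46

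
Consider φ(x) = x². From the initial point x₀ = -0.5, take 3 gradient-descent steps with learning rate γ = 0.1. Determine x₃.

φ′(x) = 2x
Step 1: φ′(-0.5) = -1; x₁ = -0.5 − 0.1·(-1) = -0.4
Step 2: φ′(-0.4) = -0.8; x₂ = -0.4 − 0.1·(-0.8) = -0.32
Step 3: φ′(-0.32) = -0.64; x₃ = -0.32 − 0.1·(-0.64) = -0.256

-0.256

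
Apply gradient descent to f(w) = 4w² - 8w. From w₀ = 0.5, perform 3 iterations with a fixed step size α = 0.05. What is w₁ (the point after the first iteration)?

0.7

f′(w) = 8w - 8
w₁ = 0.5 − 0.05·(-4) = 0.7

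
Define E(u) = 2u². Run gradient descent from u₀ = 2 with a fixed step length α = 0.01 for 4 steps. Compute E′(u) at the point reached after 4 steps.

E′(u) = 4u
Step 1: E′(2) = 8; u₁ = 2 − 0.01·8 = 1.92
Step 2: E′(1.92) = 7.68; u₂ = 1.92 − 0.01·7.68 = 1.8432
Step 3: E′(1.8432) = 7.3728; u₃ = 1.8432 − 0.01·7.3728 = 1.769472
Step 4: E′(1.769472) = 7.077888; u₄ = 1.769472 − 0.01·7.077888 = 1.69869312
E′(u) at (1.69869312) = 6.79477248

6.79477248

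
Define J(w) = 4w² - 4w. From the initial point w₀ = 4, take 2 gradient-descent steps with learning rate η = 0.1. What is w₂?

J′(w) = 8w - 4
Step 1: J′(4) = 28; w₁ = 4 − 0.1·28 = 1.2
Step 2: J′(1.2) = 5.6; w₂ = 1.2 − 0.1·5.6 = 0.64

0.64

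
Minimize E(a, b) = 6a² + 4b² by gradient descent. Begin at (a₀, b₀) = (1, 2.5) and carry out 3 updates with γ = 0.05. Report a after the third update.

0.064

∇E = (12a, 8b)
Step 1: at (1, 2.5), ∇E = (12, 20) → (1, 2.5) − 0.05·(12, 20) = (0.4, 1.5)
Step 2: at (0.4, 1.5), ∇E = (4.8, 12) → (0.4, 1.5) − 0.05·(4.8, 12) = (0.16, 0.9)
Step 3: at (0.16, 0.9), ∇E = (1.92, 7.2) → (0.16, 0.9) − 0.05·(1.92, 7.2) = (0.064, 0.54)
a = 0.064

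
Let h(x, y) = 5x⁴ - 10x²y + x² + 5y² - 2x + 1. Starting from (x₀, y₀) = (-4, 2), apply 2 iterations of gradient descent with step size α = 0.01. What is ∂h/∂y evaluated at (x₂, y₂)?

-43035.5575716

∇h = (20x³ - 20xy + 2x - 2, -10x² + 10y)
(x₁, y₁) = (-4, 2) − 0.01·(-1130, -140) = (7.3, 3.4)
(x₂, y₂) = (7.3, 3.4) − 0.01·(7296.54, -498.9) = (-65.6654, 8.389)
∂h/∂y at (-65.6654, 8.389) = -43035.5575716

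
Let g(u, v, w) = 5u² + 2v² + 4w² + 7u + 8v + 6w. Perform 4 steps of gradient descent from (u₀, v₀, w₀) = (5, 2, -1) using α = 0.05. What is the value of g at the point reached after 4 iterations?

-6.6925215275

∇g = (10u + 7, 4v + 8, 8w + 6)
Step 1: at (5, 2, -1), ∇g = (57, 16, -2) → (5, 2, -1) − 0.05·(57, 16, -2) = (2.15, 1.2, -0.9)
Step 2: at (2.15, 1.2, -0.9), ∇g = (28.5, 12.8, -1.2) → (2.15, 1.2, -0.9) − 0.05·(28.5, 12.8, -1.2) = (0.725, 0.56, -0.84)
Step 3: at (0.725, 0.56, -0.84), ∇g = (14.25, 10.24, -0.72) → (0.725, 0.56, -0.84) − 0.05·(14.25, 10.24, -0.72) = (0.0125, 0.048, -0.804)
Step 4: at (0.0125, 0.048, -0.804), ∇g = (7.125, 8.192, -0.432) → (0.0125, 0.048, -0.804) − 0.05·(7.125, 8.192, -0.432) = (-0.34375, -0.3616, -0.7824)
g(-0.34375, -0.3616, -0.7824) = -6.6925215275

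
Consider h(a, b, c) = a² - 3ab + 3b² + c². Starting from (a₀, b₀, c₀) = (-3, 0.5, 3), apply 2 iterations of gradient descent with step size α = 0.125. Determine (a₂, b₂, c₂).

∇h = (2a - 3b, -3a + 6b, 2c)
(a₁, b₁, c₁) = (-3, 0.5, 3) − 0.125·(-7.5, 12, 6) = (-2.0625, -1, 2.25)
(a₂, b₂, c₂) = (-2.0625, -1, 2.25) − 0.125·(-1.125, 0.1875, 4.5) = (-1.921875, -1.0234375, 1.6875)

(-1.921875, -1.0234375, 1.6875)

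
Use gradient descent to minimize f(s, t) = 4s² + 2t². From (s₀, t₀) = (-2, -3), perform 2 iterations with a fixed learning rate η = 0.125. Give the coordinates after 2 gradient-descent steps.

(0, -0.75)

∇f = (8s, 4t)
Step 1: at (-2, -3), ∇f = (-16, -12) → (-2, -3) − 0.125·(-16, -12) = (0, -1.5)
Step 2: at (0, -1.5), ∇f = (0, -6) → (0, -1.5) − 0.125·(0, -6) = (0, -0.75)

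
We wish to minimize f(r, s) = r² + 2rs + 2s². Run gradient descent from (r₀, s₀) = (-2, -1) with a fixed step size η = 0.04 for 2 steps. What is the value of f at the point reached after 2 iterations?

4.1660672

∇f = (2r + 2s, 2r + 4s)
(r₁, s₁) = (-2, -1) − 0.04·(-6, -8) = (-1.76, -0.68)
(r₂, s₂) = (-1.76, -0.68) − 0.04·(-4.88, -6.24) = (-1.5648, -0.4304)
f(-1.5648, -0.4304) = 4.1660672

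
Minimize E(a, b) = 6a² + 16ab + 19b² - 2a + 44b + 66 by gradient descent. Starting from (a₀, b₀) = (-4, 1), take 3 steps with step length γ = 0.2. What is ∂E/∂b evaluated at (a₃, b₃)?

-794

∇E = (12a + 16b - 2, 16a + 38b + 44)
Step 1: at (-4, 1), ∇E = (-34, 18) → (-4, 1) − 0.2·(-34, 18) = (2.8, -2.6)
Step 2: at (2.8, -2.6), ∇E = (-10, -10) → (2.8, -2.6) − 0.2·(-10, -10) = (4.8, -0.6)
Step 3: at (4.8, -0.6), ∇E = (46, 98) → (4.8, -0.6) − 0.2·(46, 98) = (-4.4, -20.2)
∂E/∂b at (-4.4, -20.2) = -794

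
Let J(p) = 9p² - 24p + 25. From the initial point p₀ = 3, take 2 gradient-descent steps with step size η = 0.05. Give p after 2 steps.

1.35

J′(p) = 18p - 24
Step 1: J′(3) = 30; p₁ = 3 − 0.05·30 = 1.5
Step 2: J′(1.5) = 3; p₂ = 1.5 − 0.05·3 = 1.35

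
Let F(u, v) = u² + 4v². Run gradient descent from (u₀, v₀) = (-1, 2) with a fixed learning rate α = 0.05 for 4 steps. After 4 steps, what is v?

∇F = (2u, 8v)
(u₁, v₁) = (-1, 2) − 0.05·(-2, 16) = (-0.9, 1.2)
(u₂, v₂) = (-0.9, 1.2) − 0.05·(-1.8, 9.6) = (-0.81, 0.72)
(u₃, v₃) = (-0.81, 0.72) − 0.05·(-1.62, 5.76) = (-0.729, 0.432)
(u₄, v₄) = (-0.729, 0.432) − 0.05·(-1.458, 3.456) = (-0.6561, 0.2592)
v = 0.2592

0.2592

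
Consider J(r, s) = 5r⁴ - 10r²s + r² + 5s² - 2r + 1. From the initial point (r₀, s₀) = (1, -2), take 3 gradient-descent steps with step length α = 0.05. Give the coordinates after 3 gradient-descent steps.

(-369.572, 27.52)

∇J = (20r³ - 20rs + 2r - 2, -10r² + 10s)
Step 1: at (1, -2), ∇J = (60, -30) → (1, -2) − 0.05·(60, -30) = (-2, -0.5)
Step 2: at (-2, -0.5), ∇J = (-186, -45) → (-2, -0.5) − 0.05·(-186, -45) = (7.3, 1.75)
Step 3: at (7.3, 1.75), ∇J = (7537.44, -515.4) → (7.3, 1.75) − 0.05·(7537.44, -515.4) = (-369.572, 27.52)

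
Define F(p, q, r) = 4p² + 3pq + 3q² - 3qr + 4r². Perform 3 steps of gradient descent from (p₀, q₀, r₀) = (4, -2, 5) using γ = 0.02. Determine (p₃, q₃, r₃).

∇F = (8p + 3q, 3p + 6q - 3r, -3q + 8r)
(p₁, q₁, r₁) = (4, -2, 5) − 0.02·(26, -15, 46) = (3.48, -1.7, 4.08)
(p₂, q₂, r₂) = (3.48, -1.7, 4.08) − 0.02·(22.74, -12, 37.74) = (3.0252, -1.46, 3.3252)
(p₃, q₃, r₃) = (3.0252, -1.46, 3.3252) − 0.02·(19.8216, -9.66, 30.9816) = (2.628768, -1.2668, 2.705568)

(2.628768, -1.2668, 2.705568)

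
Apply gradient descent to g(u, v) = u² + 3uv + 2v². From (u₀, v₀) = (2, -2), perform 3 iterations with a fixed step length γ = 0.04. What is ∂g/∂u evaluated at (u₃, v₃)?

-1.073152

∇g = (2u + 3v, 3u + 4v)
(u₁, v₁) = (2, -2) − 0.04·(-2, -2) = (2.08, -1.92)
(u₂, v₂) = (2.08, -1.92) − 0.04·(-1.6, -1.44) = (2.144, -1.8624)
(u₃, v₃) = (2.144, -1.8624) − 0.04·(-1.2992, -1.0176) = (2.195968, -1.821696)
∂g/∂u at (2.195968, -1.821696) = -1.073152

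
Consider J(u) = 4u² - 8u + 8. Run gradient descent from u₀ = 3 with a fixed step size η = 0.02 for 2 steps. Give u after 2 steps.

2.4112

J′(u) = 8u - 8
Step 1: J′(3) = 16; u₁ = 3 − 0.02·16 = 2.68
Step 2: J′(2.68) = 13.44; u₂ = 2.68 − 0.02·13.44 = 2.4112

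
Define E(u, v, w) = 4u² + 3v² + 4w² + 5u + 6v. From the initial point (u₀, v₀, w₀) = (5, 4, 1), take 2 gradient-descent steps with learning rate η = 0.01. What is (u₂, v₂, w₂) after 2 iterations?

∇E = (8u + 5, 6v + 6, 8w)
(u₁, v₁, w₁) = (5, 4, 1) − 0.01·(45, 30, 8) = (4.55, 3.7, 0.92)
(u₂, v₂, w₂) = (4.55, 3.7, 0.92) − 0.01·(41.4, 28.2, 7.36) = (4.136, 3.418, 0.8464)

(4.136, 3.418, 0.8464)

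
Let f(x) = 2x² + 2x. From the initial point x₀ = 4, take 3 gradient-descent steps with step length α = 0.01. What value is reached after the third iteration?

f′(x) = 4x + 2
x₁ = 4 − 0.01·18 = 3.82
x₂ = 3.82 − 0.01·17.28 = 3.6472
x₃ = 3.6472 − 0.01·16.5888 = 3.481312

3.481312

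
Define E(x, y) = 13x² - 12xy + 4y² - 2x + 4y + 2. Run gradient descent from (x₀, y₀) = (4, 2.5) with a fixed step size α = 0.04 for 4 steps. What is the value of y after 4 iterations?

∇E = (26x - 12y - 2, -12x + 8y + 4)
Step 1: at (4, 2.5), ∇E = (72, -24) → (4, 2.5) − 0.04·(72, -24) = (1.12, 3.46)
Step 2: at (1.12, 3.46), ∇E = (-14.4, 18.24) → (1.12, 3.46) − 0.04·(-14.4, 18.24) = (1.696, 2.7304)
Step 3: at (1.696, 2.7304), ∇E = (9.3312, 5.4912) → (1.696, 2.7304) − 0.04·(9.3312, 5.4912) = (1.322752, 2.510752)
Step 4: at (1.322752, 2.510752), ∇E = (2.262528, 8.212992) → (1.322752, 2.510752) − 0.04·(2.262528, 8.212992) = (1.23225088, 2.18223232)
y = 2.18223232

2.18223232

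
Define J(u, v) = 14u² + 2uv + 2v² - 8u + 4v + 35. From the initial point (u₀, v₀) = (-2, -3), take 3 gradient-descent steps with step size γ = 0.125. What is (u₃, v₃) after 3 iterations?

(40.484375, 1.90625)

∇J = (28u + 2v - 8, 2u + 4v + 4)
(u₁, v₁) = (-2, -3) − 0.125·(-70, -12) = (6.75, -1.5)
(u₂, v₂) = (6.75, -1.5) − 0.125·(178, 11.5) = (-15.5, -2.9375)
(u₃, v₃) = (-15.5, -2.9375) − 0.125·(-447.875, -38.75) = (40.484375, 1.90625)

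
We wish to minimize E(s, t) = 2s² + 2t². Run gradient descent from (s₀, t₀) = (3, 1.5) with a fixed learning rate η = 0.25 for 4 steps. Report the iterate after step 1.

(0, 0)

∇E = (4s, 4t)
(s₁, t₁) = (3, 1.5) − 0.25·(12, 6) = (0, 0)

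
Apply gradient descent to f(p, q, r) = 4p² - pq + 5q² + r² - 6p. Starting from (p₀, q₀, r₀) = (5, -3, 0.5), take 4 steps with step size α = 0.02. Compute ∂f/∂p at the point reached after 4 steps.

∇f = (8p - q - 6, -p + 10q, 2r)
Step 1: at (5, -3, 0.5), ∇f = (37, -35, 1) → (5, -3, 0.5) − 0.02·(37, -35, 1) = (4.26, -2.3, 0.48)
Step 2: at (4.26, -2.3, 0.48), ∇f = (30.38, -27.26, 0.96) → (4.26, -2.3, 0.48) − 0.02·(30.38, -27.26, 0.96) = (3.6524, -1.7548, 0.4608)
Step 3: at (3.6524, -1.7548, 0.4608), ∇f = (24.974, -21.2004, 0.9216) → (3.6524, -1.7548, 0.4608) − 0.02·(24.974, -21.2004, 0.9216) = (3.15292, -1.330792, 0.442368)
Step 4: at (3.15292, -1.330792, 0.442368), ∇f = (20.554152, -16.46084, 0.884736) → (3.15292, -1.330792, 0.442368) − 0.02·(20.554152, -16.46084, 0.884736) = (2.74183696, -1.0015752, 0.42467328)
∂f/∂p at (2.74183696, -1.0015752, 0.42467328) = 16.93627088

16.93627088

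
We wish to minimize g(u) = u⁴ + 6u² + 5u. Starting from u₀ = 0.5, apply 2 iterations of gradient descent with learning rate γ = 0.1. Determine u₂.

-0.26015

g′(u) = 4u³ + 12u + 5
Step 1: g′(0.5) = 11.5; u₁ = 0.5 − 0.1·11.5 = -0.65
Step 2: g′(-0.65) = -3.8985; u₂ = -0.65 − 0.1·(-3.8985) = -0.26015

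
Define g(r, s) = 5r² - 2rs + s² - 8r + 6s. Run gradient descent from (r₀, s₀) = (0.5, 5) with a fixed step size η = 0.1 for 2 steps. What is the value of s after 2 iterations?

∇g = (10r - 2s - 8, -2r + 2s + 6)
(r₁, s₁) = (0.5, 5) − 0.1·(-13, 15) = (1.8, 3.5)
(r₂, s₂) = (1.8, 3.5) − 0.1·(3, 9.4) = (1.5, 2.56)
s = 2.56

2.56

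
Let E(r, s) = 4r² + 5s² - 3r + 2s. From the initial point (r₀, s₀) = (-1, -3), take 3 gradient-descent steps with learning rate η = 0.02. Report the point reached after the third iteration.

∇E = (8r - 3, 10s + 2)
(r₁, s₁) = (-1, -3) − 0.02·(-11, -28) = (-0.78, -2.44)
(r₂, s₂) = (-0.78, -2.44) − 0.02·(-9.24, -22.4) = (-0.5952, -1.992)
(r₃, s₃) = (-0.5952, -1.992) − 0.02·(-7.7616, -17.92) = (-0.439968, -1.6336)

(-0.439968, -1.6336)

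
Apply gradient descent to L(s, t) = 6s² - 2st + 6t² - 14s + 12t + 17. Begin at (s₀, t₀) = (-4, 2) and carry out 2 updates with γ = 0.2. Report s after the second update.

-12.8

∇L = (12s - 2t - 14, -2s + 12t + 12)
Step 1: at (-4, 2), ∇L = (-66, 44) → (-4, 2) − 0.2·(-66, 44) = (9.2, -6.8)
Step 2: at (9.2, -6.8), ∇L = (110, -88) → (9.2, -6.8) − 0.2·(110, -88) = (-12.8, 10.8)
s = -12.8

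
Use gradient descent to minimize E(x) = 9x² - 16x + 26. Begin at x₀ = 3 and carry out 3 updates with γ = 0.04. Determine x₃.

E′(x) = 18x - 16
x₁ = 3 − 0.04·38 = 1.48
x₂ = 1.48 − 0.04·10.64 = 1.0544
x₃ = 1.0544 − 0.04·2.9792 = 0.935232

0.935232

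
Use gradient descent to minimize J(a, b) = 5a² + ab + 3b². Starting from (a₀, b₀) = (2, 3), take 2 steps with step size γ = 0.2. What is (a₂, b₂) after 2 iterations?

∇J = (10a + b, a + 6b)
(a₁, b₁) = (2, 3) − 0.2·(23, 20) = (-2.6, -1)
(a₂, b₂) = (-2.6, -1) − 0.2·(-27, -8.6) = (2.8, 0.72)

(2.8, 0.72)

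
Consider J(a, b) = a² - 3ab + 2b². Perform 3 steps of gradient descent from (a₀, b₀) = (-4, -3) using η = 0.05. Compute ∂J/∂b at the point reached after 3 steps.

0.328875

∇J = (2a - 3b, -3a + 4b)
(a₁, b₁) = (-4, -3) − 0.05·(1, 0) = (-4.05, -3)
(a₂, b₂) = (-4.05, -3) − 0.05·(0.9, 0.15) = (-4.095, -3.0075)
(a₃, b₃) = (-4.095, -3.0075) − 0.05·(0.8325, 0.255) = (-4.136625, -3.02025)
∂J/∂b at (-4.136625, -3.02025) = 0.328875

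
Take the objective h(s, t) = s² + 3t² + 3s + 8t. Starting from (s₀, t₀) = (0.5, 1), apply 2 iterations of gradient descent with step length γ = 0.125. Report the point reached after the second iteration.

∇h = (2s + 3, 6t + 8)
Step 1: at (0.5, 1), ∇h = (4, 14) → (0.5, 1) − 0.125·(4, 14) = (0, -0.75)
Step 2: at (0, -0.75), ∇h = (3, 3.5) → (0, -0.75) − 0.125·(3, 3.5) = (-0.375, -1.1875)

(-0.375, -1.1875)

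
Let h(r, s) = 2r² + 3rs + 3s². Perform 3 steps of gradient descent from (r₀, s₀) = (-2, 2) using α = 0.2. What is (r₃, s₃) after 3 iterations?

∇h = (4r + 3s, 3r + 6s)
(r₁, s₁) = (-2, 2) − 0.2·(-2, 6) = (-1.6, 0.8)
(r₂, s₂) = (-1.6, 0.8) − 0.2·(-4, 0) = (-0.8, 0.8)
(r₃, s₃) = (-0.8, 0.8) − 0.2·(-0.8, 2.4) = (-0.64, 0.32)

(-0.64, 0.32)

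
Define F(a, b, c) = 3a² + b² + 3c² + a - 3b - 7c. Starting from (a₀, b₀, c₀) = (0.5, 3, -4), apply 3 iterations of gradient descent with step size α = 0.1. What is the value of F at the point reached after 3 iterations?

∇F = (6a + 1, 2b - 3, 6c - 7)
Step 1: at (0.5, 3, -4), ∇F = (4, 3, -31) → (0.5, 3, -4) − 0.1·(4, 3, -31) = (0.1, 2.7, -0.9)
Step 2: at (0.1, 2.7, -0.9), ∇F = (1.6, 2.4, -12.4) → (0.1, 2.7, -0.9) − 0.1·(1.6, 2.4, -12.4) = (-0.06, 2.46, 0.34)
Step 3: at (-0.06, 2.46, 0.34), ∇F = (0.64, 1.92, -4.96) → (-0.06, 2.46, 0.34) − 0.1·(0.64, 1.92, -4.96) = (-0.124, 2.268, 0.836)
F(-0.124, 2.268, 0.836) = -5.49336

-5.49336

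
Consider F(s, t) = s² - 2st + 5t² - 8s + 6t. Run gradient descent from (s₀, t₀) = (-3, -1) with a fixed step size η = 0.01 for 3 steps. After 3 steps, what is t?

-1.047296

∇F = (2s - 2t - 8, -2s + 10t + 6)
(s₁, t₁) = (-3, -1) − 0.01·(-12, 2) = (-2.88, -1.02)
(s₂, t₂) = (-2.88, -1.02) − 0.01·(-11.72, 1.56) = (-2.7628, -1.0356)
(s₃, t₃) = (-2.7628, -1.0356) − 0.01·(-11.4544, 1.1696) = (-2.648256, -1.047296)
t = -1.047296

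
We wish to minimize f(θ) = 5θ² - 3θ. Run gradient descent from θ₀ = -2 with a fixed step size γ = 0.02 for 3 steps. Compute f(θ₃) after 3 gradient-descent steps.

6.4837088

f′(θ) = 10θ - 3
θ₁ = -2 − 0.02·(-23) = -1.54
θ₂ = -1.54 − 0.02·(-18.4) = -1.172
θ₃ = -1.172 − 0.02·(-14.72) = -0.8776
f(-0.8776) = 6.4837088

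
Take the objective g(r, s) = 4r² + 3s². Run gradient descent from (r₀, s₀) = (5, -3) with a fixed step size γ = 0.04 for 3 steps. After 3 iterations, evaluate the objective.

15.089646333952

∇g = (8r, 6s)
(r₁, s₁) = (5, -3) − 0.04·(40, -18) = (3.4, -2.28)
(r₂, s₂) = (3.4, -2.28) − 0.04·(27.2, -13.68) = (2.312, -1.7328)
(r₃, s₃) = (2.312, -1.7328) − 0.04·(18.496, -10.3968) = (1.57216, -1.316928)
g(1.57216, -1.316928) = 15.089646333952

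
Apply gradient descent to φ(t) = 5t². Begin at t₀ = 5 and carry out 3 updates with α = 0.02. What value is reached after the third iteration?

2.56

φ′(t) = 10t
t₁ = 5 − 0.02·50 = 4
t₂ = 4 − 0.02·40 = 3.2
t₃ = 3.2 − 0.02·32 = 2.56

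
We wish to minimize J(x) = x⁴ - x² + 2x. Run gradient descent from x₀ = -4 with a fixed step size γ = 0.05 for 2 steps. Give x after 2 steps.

-105.3274

J′(x) = 4x³ - 2x + 2
x₁ = -4 − 0.05·(-246) = 8.3
x₂ = 8.3 − 0.05·2272.548 = -105.3274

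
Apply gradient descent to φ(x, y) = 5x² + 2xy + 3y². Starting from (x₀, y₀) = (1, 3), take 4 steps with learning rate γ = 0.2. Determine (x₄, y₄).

∇φ = (10x + 2y, 2x + 6y)
Step 1: at (1, 3), ∇φ = (16, 20) → (1, 3) − 0.2·(16, 20) = (-2.2, -1)
Step 2: at (-2.2, -1), ∇φ = (-24, -10.4) → (-2.2, -1) − 0.2·(-24, -10.4) = (2.6, 1.08)
Step 3: at (2.6, 1.08), ∇φ = (28.16, 11.68) → (2.6, 1.08) − 0.2·(28.16, 11.68) = (-3.032, -1.256)
Step 4: at (-3.032, -1.256), ∇φ = (-32.832, -13.6) → (-3.032, -1.256) − 0.2·(-32.832, -13.6) = (3.5344, 1.464)

(3.5344, 1.464)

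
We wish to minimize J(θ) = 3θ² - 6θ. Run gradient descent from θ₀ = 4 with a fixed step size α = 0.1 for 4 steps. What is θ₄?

J′(θ) = 6θ - 6
Step 1: J′(4) = 18; θ₁ = 4 − 0.1·18 = 2.2
Step 2: J′(2.2) = 7.2; θ₂ = 2.2 − 0.1·7.2 = 1.48
Step 3: J′(1.48) = 2.88; θ₃ = 1.48 − 0.1·2.88 = 1.192
Step 4: J′(1.192) = 1.152; θ₄ = 1.192 − 0.1·1.152 = 1.0768

1.0768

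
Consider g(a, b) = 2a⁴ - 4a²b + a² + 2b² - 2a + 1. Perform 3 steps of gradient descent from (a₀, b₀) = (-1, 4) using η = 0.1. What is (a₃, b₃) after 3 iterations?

∇g = (8a³ - 8ab + 2a - 2, -4a² + 4b)
(a₁, b₁) = (-1, 4) − 0.1·(20, 12) = (-3, 2.8)
(a₂, b₂) = (-3, 2.8) − 0.1·(-156.8, -24.8) = (12.68, 5.28)
(a₃, b₃) = (12.68, 5.28) − 0.1·(15797.523456, -622.0096) = (-1567.0723456, 67.48096)

(-1567.0723456, 67.48096)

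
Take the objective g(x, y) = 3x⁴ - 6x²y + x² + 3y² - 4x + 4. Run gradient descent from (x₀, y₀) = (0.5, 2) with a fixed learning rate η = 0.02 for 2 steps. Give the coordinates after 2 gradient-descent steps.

(1.04042408, 1.646348)

∇g = (12x³ - 12xy + 2x - 4, -6x² + 6y)
(x₁, y₁) = (0.5, 2) − 0.02·(-13.5, 10.5) = (0.77, 1.79)
(x₂, y₂) = (0.77, 1.79) − 0.02·(-13.521204, 7.1826) = (1.04042408, 1.646348)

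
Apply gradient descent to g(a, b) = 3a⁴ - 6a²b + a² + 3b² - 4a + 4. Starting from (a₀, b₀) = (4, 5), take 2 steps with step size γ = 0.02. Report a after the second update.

53.89523456

∇g = (12a³ - 12ab + 2a - 4, -6a² + 6b)
(a₁, b₁) = (4, 5) − 0.02·(532, -66) = (-6.64, 6.32)
(a₂, b₂) = (-6.64, 6.32) − 0.02·(-3026.761728, -226.6176) = (53.89523456, 10.852352)
a = 53.89523456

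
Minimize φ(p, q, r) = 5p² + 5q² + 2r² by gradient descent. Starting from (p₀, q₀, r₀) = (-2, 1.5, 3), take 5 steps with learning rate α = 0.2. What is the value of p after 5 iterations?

∇φ = (10p, 10q, 4r)
(p₁, q₁, r₁) = (-2, 1.5, 3) − 0.2·(-20, 15, 12) = (2, -1.5, 0.6)
(p₂, q₂, r₂) = (2, -1.5, 0.6) − 0.2·(20, -15, 2.4) = (-2, 1.5, 0.12)
(p₃, q₃, r₃) = (-2, 1.5, 0.12) − 0.2·(-20, 15, 0.48) = (2, -1.5, 0.024)
(p₄, q₄, r₄) = (2, -1.5, 0.024) − 0.2·(20, -15, 0.096) = (-2, 1.5, 0.0048)
(p₅, q₅, r₅) = (-2, 1.5, 0.0048) − 0.2·(-20, 15, 0.0192) = (2, -1.5, 0.00096)
p = 2

2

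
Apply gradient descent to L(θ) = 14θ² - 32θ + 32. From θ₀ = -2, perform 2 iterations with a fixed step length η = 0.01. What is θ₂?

-0.4864

L′(θ) = 28θ - 32
Step 1: L′(-2) = -88; θ₁ = -2 − 0.01·(-88) = -1.12
Step 2: L′(-1.12) = -63.36; θ₂ = -1.12 − 0.01·(-63.36) = -0.4864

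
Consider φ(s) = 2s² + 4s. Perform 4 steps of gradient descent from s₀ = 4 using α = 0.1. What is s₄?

φ′(s) = 4s + 4
s₁ = 4 − 0.1·20 = 2
s₂ = 2 − 0.1·12 = 0.8
s₃ = 0.8 − 0.1·7.2 = 0.08
s₄ = 0.08 − 0.1·4.32 = -0.352

-0.352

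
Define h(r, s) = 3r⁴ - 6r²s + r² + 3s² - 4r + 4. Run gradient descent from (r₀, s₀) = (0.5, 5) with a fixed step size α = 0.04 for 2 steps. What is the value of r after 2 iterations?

∇h = (12r³ - 12rs + 2r - 4, -6r² + 6s)
(r₁, s₁) = (0.5, 5) − 0.04·(-31.5, 28.5) = (1.76, 3.86)
(r₂, s₂) = (1.76, 3.86) − 0.04·(-16.581888, 4.5744) = (2.42327552, 3.677024)
r = 2.42327552

2.42327552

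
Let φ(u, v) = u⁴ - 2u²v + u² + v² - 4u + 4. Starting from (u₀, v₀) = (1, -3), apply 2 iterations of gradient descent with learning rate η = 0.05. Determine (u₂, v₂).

∇φ = (4u³ - 4uv + 2u - 4, -2u² + 2v)
Step 1: at (1, -3), ∇φ = (14, -8) → (1, -3) − 0.05·(14, -8) = (0.3, -2.6)
Step 2: at (0.3, -2.6), ∇φ = (-0.172, -5.38) → (0.3, -2.6) − 0.05·(-0.172, -5.38) = (0.3086, -2.331)

(0.3086, -2.331)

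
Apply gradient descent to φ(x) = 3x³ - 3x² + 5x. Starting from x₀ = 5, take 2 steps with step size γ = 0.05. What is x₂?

φ′(x) = 9x² - 6x + 5
Step 1: φ′(5) = 200; x₁ = 5 − 0.05·200 = -5
Step 2: φ′(-5) = 260; x₂ = -5 − 0.05·260 = -18

-18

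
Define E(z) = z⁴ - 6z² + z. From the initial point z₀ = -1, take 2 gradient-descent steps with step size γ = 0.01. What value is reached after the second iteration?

E′(z) = 4z³ - 12z + 1
z₁ = -1 − 0.01·9 = -1.09
z₂ = -1.09 − 0.01·8.899884 = -1.17899884

-1.17899884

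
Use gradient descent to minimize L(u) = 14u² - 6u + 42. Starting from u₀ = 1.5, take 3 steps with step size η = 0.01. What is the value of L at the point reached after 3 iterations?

44.581268465664

L′(u) = 28u - 6
u₁ = 1.5 − 0.01·36 = 1.14
u₂ = 1.14 − 0.01·25.92 = 0.8808
u₃ = 0.8808 − 0.01·18.6624 = 0.694176
L(0.694176) = 44.581268465664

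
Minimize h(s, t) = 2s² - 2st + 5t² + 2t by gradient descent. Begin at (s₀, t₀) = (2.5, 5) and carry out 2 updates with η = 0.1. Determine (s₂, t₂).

(1.56, 0.3)

∇h = (4s - 2t, -2s + 10t + 2)
Step 1: at (2.5, 5), ∇h = (0, 47) → (2.5, 5) − 0.1·(0, 47) = (2.5, 0.3)
Step 2: at (2.5, 0.3), ∇h = (9.4, 0) → (2.5, 0.3) − 0.1·(9.4, 0) = (1.56, 0.3)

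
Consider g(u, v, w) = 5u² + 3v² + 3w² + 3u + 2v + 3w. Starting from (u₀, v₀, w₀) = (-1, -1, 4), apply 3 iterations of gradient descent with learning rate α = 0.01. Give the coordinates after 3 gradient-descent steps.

∇g = (10u + 3, 6v + 2, 6w + 3)
Step 1: at (-1, -1, 4), ∇g = (-7, -4, 27) → (-1, -1, 4) − 0.01·(-7, -4, 27) = (-0.93, -0.96, 3.73)
Step 2: at (-0.93, -0.96, 3.73), ∇g = (-6.3, -3.76, 25.38) → (-0.93, -0.96, 3.73) − 0.01·(-6.3, -3.76, 25.38) = (-0.867, -0.9224, 3.4762)
Step 3: at (-0.867, -0.9224, 3.4762), ∇g = (-5.67, -3.5344, 23.8572) → (-0.867, -0.9224, 3.4762) − 0.01·(-5.67, -3.5344, 23.8572) = (-0.8103, -0.887056, 3.237628)

(-0.8103, -0.887056, 3.237628)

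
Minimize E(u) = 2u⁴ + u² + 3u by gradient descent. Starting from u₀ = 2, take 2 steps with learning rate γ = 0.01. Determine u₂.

1.06246488

E′(u) = 8u³ + 2u + 3
Step 1: E′(2) = 71; u₁ = 2 − 0.01·71 = 1.29
Step 2: E′(1.29) = 22.753512; u₂ = 1.29 − 0.01·22.753512 = 1.06246488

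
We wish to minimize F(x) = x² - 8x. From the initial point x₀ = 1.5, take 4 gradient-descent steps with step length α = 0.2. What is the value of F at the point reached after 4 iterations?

-15.895024

F′(x) = 2x - 8
x₁ = 1.5 − 0.2·(-5) = 2.5
x₂ = 2.5 − 0.2·(-3) = 3.1
x₃ = 3.1 − 0.2·(-1.8) = 3.46
x₄ = 3.46 − 0.2·(-1.08) = 3.676
F(3.676) = -15.895024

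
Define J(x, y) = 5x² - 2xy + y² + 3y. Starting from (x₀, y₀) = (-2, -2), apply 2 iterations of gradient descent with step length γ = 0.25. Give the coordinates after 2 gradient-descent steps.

(-4.375, -1.125)

∇J = (10x - 2y, -2x + 2y + 3)
(x₁, y₁) = (-2, -2) − 0.25·(-16, 3) = (2, -2.75)
(x₂, y₂) = (2, -2.75) − 0.25·(25.5, -6.5) = (-4.375, -1.125)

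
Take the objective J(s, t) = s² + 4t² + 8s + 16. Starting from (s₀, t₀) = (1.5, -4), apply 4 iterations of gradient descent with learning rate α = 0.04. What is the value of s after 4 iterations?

∇J = (2s + 8, 8t)
Step 1: at (1.5, -4), ∇J = (11, -32) → (1.5, -4) − 0.04·(11, -32) = (1.06, -2.72)
Step 2: at (1.06, -2.72), ∇J = (10.12, -21.76) → (1.06, -2.72) − 0.04·(10.12, -21.76) = (0.6552, -1.8496)
Step 3: at (0.6552, -1.8496), ∇J = (9.3104, -14.7968) → (0.6552, -1.8496) − 0.04·(9.3104, -14.7968) = (0.282784, -1.257728)
Step 4: at (0.282784, -1.257728), ∇J = (8.565568, -10.061824) → (0.282784, -1.257728) − 0.04·(8.565568, -10.061824) = (-0.05983872, -0.85525504)
s = -0.05983872

-0.05983872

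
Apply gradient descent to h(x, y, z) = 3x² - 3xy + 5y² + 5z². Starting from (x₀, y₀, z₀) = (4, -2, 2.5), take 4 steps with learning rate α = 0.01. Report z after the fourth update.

∇h = (6x - 3y, -3x + 10y, 10z)
(x₁, y₁, z₁) = (4, -2, 2.5) − 0.01·(30, -32, 25) = (3.7, -1.68, 2.25)
(x₂, y₂, z₂) = (3.7, -1.68, 2.25) − 0.01·(27.24, -27.9, 22.5) = (3.4276, -1.401, 2.025)
(x₃, y₃, z₃) = (3.4276, -1.401, 2.025) − 0.01·(24.7686, -24.2928, 20.25) = (3.179914, -1.158072, 1.8225)
(x₄, y₄, z₄) = (3.179914, -1.158072, 1.8225) − 0.01·(22.5537, -21.120462, 18.225) = (2.954377, -0.94686738, 1.64025)
z = 1.64025

1.64025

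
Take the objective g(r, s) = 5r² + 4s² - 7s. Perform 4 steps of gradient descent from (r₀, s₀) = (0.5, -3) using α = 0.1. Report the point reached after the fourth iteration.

(0, 0.8688)

∇g = (10r, 8s - 7)
(r₁, s₁) = (0.5, -3) − 0.1·(5, -31) = (0, 0.1)
(r₂, s₂) = (0, 0.1) − 0.1·(0, -6.2) = (0, 0.72)
(r₃, s₃) = (0, 0.72) − 0.1·(0, -1.24) = (0, 0.844)
(r₄, s₄) = (0, 0.844) − 0.1·(0, -0.248) = (0, 0.8688)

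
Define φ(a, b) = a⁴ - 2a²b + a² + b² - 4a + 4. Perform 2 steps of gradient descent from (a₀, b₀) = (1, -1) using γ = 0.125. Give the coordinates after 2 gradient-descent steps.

∇φ = (4a³ - 4ab + 2a - 4, -2a² + 2b)
(a₁, b₁) = (1, -1) − 0.125·(6, -4) = (0.25, -0.5)
(a₂, b₂) = (0.25, -0.5) − 0.125·(-2.9375, -1.125) = (0.6171875, -0.359375)

(0.6171875, -0.359375)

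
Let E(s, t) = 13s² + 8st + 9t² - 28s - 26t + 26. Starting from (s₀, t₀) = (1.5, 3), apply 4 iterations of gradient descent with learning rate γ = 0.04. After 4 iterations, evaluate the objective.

1.22383162118144

∇E = (26s + 8t - 28, 8s + 18t - 26)
Step 1: at (1.5, 3), ∇E = (35, 40) → (1.5, 3) − 0.04·(35, 40) = (0.1, 1.4)
Step 2: at (0.1, 1.4), ∇E = (-14.2, 0) → (0.1, 1.4) − 0.04·(-14.2, 0) = (0.668, 1.4)
Step 3: at (0.668, 1.4), ∇E = (0.568, 4.544) → (0.668, 1.4) − 0.04·(0.568, 4.544) = (0.64528, 1.21824)
Step 4: at (0.64528, 1.21824), ∇E = (-1.4768, 1.09056) → (0.64528, 1.21824) − 0.04·(-1.4768, 1.09056) = (0.704352, 1.1746176)
E(0.704352, 1.1746176) = 1.22383162118144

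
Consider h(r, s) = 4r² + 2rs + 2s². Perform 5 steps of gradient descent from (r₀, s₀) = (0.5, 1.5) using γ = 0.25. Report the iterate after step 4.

(2.03125, 0.84375)

∇h = (8r + 2s, 2r + 4s)
Step 1: at (0.5, 1.5), ∇h = (7, 7) → (0.5, 1.5) − 0.25·(7, 7) = (-1.25, -0.25)
Step 2: at (-1.25, -0.25), ∇h = (-10.5, -3.5) → (-1.25, -0.25) − 0.25·(-10.5, -3.5) = (1.375, 0.625)
Step 3: at (1.375, 0.625), ∇h = (12.25, 5.25) → (1.375, 0.625) − 0.25·(12.25, 5.25) = (-1.6875, -0.6875)
Step 4: at (-1.6875, -0.6875), ∇h = (-14.875, -6.125) → (-1.6875, -0.6875) − 0.25·(-14.875, -6.125) = (2.03125, 0.84375)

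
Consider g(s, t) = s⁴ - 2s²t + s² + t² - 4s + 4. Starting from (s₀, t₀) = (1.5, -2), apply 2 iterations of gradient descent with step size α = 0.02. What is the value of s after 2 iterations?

0.81931192

∇g = (4s³ - 4st + 2s - 4, -2s² + 2t)
Step 1: at (1.5, -2), ∇g = (24.5, -8.5) → (1.5, -2) − 0.02·(24.5, -8.5) = (1.01, -1.83)
Step 2: at (1.01, -1.83), ∇g = (9.534404, -5.7002) → (1.01, -1.83) − 0.02·(9.534404, -5.7002) = (0.81931192, -1.715996)
s = 0.81931192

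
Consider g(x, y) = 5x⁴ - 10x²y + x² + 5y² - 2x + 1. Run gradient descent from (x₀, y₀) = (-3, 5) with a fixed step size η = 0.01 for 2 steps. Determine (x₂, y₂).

∇g = (20x³ - 20xy + 2x - 2, -10x² + 10y)
(x₁, y₁) = (-3, 5) − 0.01·(-248, -40) = (-0.52, 5.4)
(x₂, y₂) = (-0.52, 5.4) − 0.01·(50.30784, 51.296) = (-1.0230784, 4.88704)

(-1.0230784, 4.88704)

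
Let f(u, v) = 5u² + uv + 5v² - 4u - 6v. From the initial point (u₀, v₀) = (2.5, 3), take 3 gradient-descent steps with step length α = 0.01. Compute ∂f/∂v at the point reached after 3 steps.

∇f = (10u + v - 4, u + 10v - 6)
Step 1: at (2.5, 3), ∇f = (24, 26.5) → (2.5, 3) − 0.01·(24, 26.5) = (2.26, 2.735)
Step 2: at (2.26, 2.735), ∇f = (21.335, 23.61) → (2.26, 2.735) − 0.01·(21.335, 23.61) = (2.04665, 2.4989)
Step 3: at (2.04665, 2.4989), ∇f = (18.9654, 21.03565) → (2.04665, 2.4989) − 0.01·(18.9654, 21.03565) = (1.856996, 2.2885435)
∂f/∂v at (1.856996, 2.2885435) = 18.742431

18.742431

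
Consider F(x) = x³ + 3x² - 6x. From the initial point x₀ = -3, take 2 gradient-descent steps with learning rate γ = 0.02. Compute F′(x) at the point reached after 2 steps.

4.669756402368

F′(x) = 3x² + 6x - 6
x₁ = -3 − 0.02·3 = -3.06
x₂ = -3.06 − 0.02·3.7308 = -3.134616
F′(x) at (-3.134616) = 4.669756402368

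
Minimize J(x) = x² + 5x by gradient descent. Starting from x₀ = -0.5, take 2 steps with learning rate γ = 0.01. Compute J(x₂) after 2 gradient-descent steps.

-2.56052736

J′(x) = 2x + 5
Step 1: J′(-0.5) = 4; x₁ = -0.5 − 0.01·4 = -0.54
Step 2: J′(-0.54) = 3.92; x₂ = -0.54 − 0.01·3.92 = -0.5792
J(-0.5792) = -2.56052736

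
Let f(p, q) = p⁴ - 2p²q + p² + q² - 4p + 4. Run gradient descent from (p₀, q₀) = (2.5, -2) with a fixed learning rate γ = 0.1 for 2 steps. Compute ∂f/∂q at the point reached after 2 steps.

∇f = (4p³ - 4pq + 2p - 4, -2p² + 2q)
Step 1: at (2.5, -2), ∇f = (83.5, -16.5) → (2.5, -2) − 0.1·(83.5, -16.5) = (-5.85, -0.35)
Step 2: at (-5.85, -0.35), ∇f = (-824.6965, -69.145) → (-5.85, -0.35) − 0.1·(-824.6965, -69.145) = (76.61965, 6.5645)
∂f/∂q at (76.61965, 6.5645) = -11728.012532245

-11728.012532245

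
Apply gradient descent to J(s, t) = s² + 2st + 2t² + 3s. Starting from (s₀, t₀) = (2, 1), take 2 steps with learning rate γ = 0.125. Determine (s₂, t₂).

(0.28125, -0.21875)

∇J = (2s + 2t + 3, 2s + 4t)
Step 1: at (2, 1), ∇J = (9, 8) → (2, 1) − 0.125·(9, 8) = (0.875, 0)
Step 2: at (0.875, 0), ∇J = (4.75, 1.75) → (0.875, 0) − 0.125·(4.75, 1.75) = (0.28125, -0.21875)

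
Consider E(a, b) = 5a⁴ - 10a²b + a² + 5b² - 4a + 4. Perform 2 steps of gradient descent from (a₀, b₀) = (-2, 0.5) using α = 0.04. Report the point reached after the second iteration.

∇E = (20a³ - 20ab + 2a - 4, -10a² + 10b)
(a₁, b₁) = (-2, 0.5) − 0.04·(-148, -35) = (3.92, 1.9)
(a₂, b₂) = (3.92, 1.9) − 0.04·(1059.60576, -134.664) = (-38.4642304, 7.28656)

(-38.4642304, 7.28656)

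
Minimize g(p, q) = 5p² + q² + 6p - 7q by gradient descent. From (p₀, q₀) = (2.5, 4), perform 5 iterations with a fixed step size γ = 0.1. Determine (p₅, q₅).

∇g = (10p + 6, 2q - 7)
Step 1: at (2.5, 4), ∇g = (31, 1) → (2.5, 4) − 0.1·(31, 1) = (-0.6, 3.9)
Step 2: at (-0.6, 3.9), ∇g = (0, 0.8) → (-0.6, 3.9) − 0.1·(0, 0.8) = (-0.6, 3.82)
Step 3: at (-0.6, 3.82), ∇g = (0, 0.64) → (-0.6, 3.82) − 0.1·(0, 0.64) = (-0.6, 3.756)
Step 4: at (-0.6, 3.756), ∇g = (0, 0.512) → (-0.6, 3.756) − 0.1·(0, 0.512) = (-0.6, 3.7048)
Step 5: at (-0.6, 3.7048), ∇g = (0, 0.4096) → (-0.6, 3.7048) − 0.1·(0, 0.4096) = (-0.6, 3.66384)

(-0.6, 3.66384)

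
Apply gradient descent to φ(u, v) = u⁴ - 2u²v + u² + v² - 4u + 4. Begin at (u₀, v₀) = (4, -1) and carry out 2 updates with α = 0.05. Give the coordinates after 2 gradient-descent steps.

∇φ = (4u³ - 4uv + 2u - 4, -2u² + 2v)
(u₁, v₁) = (4, -1) − 0.05·(276, -34) = (-9.8, 0.7)
(u₂, v₂) = (-9.8, 0.7) − 0.05·(-3760.928, -190.68) = (178.2464, 10.234)

(178.2464, 10.234)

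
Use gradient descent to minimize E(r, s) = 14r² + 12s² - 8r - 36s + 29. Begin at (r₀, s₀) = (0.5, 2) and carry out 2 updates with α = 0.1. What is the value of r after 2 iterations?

0.98

∇E = (28r - 8, 24s - 36)
Step 1: at (0.5, 2), ∇E = (6, 12) → (0.5, 2) − 0.1·(6, 12) = (-0.1, 0.8)
Step 2: at (-0.1, 0.8), ∇E = (-10.8, -16.8) → (-0.1, 0.8) − 0.1·(-10.8, -16.8) = (0.98, 2.48)
r = 0.98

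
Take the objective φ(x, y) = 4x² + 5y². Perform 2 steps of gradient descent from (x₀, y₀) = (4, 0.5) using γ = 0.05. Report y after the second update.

0.125

∇φ = (8x, 10y)
Step 1: at (4, 0.5), ∇φ = (32, 5) → (4, 0.5) − 0.05·(32, 5) = (2.4, 0.25)
Step 2: at (2.4, 0.25), ∇φ = (19.2, 2.5) → (2.4, 0.25) − 0.05·(19.2, 2.5) = (1.44, 0.125)
y = 0.125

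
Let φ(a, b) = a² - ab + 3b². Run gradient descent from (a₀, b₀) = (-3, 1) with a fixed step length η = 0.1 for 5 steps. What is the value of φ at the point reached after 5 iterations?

0.9170366715

∇φ = (2a - b, -a + 6b)
Step 1: at (-3, 1), ∇φ = (-7, 9) → (-3, 1) − 0.1·(-7, 9) = (-2.3, 0.1)
Step 2: at (-2.3, 0.1), ∇φ = (-4.7, 2.9) → (-2.3, 0.1) − 0.1·(-4.7, 2.9) = (-1.83, -0.19)
Step 3: at (-1.83, -0.19), ∇φ = (-3.47, 0.69) → (-1.83, -0.19) − 0.1·(-3.47, 0.69) = (-1.483, -0.259)
Step 4: at (-1.483, -0.259), ∇φ = (-2.707, -0.071) → (-1.483, -0.259) − 0.1·(-2.707, -0.071) = (-1.2123, -0.2519)
Step 5: at (-1.2123, -0.2519), ∇φ = (-2.1727, -0.2991) → (-1.2123, -0.2519) − 0.1·(-2.1727, -0.2991) = (-0.99503, -0.22199)
φ(-0.99503, -0.22199) = 0.9170366715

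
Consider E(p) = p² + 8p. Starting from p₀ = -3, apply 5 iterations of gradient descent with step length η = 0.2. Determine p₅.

-3.92224

E′(p) = 2p + 8
p₁ = -3 − 0.2·2 = -3.4
p₂ = -3.4 − 0.2·1.2 = -3.64
p₃ = -3.64 − 0.2·0.72 = -3.784
p₄ = -3.784 − 0.2·0.432 = -3.8704
p₅ = -3.8704 − 0.2·0.2592 = -3.92224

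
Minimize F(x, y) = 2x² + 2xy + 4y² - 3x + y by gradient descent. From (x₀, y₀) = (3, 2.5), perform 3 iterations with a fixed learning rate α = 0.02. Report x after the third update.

2.284576

∇F = (4x + 2y - 3, 2x + 8y + 1)
(x₁, y₁) = (3, 2.5) − 0.02·(14, 27) = (2.72, 1.96)
(x₂, y₂) = (2.72, 1.96) − 0.02·(11.8, 22.12) = (2.484, 1.5176)
(x₃, y₃) = (2.484, 1.5176) − 0.02·(9.9712, 18.1088) = (2.284576, 1.155424)
x = 2.284576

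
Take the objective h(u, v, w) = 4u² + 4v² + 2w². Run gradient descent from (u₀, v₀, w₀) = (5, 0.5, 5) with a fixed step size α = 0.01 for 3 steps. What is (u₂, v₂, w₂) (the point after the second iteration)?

∇h = (8u, 8v, 4w)
Step 1: at (5, 0.5, 5), ∇h = (40, 4, 20) → (5, 0.5, 5) − 0.01·(40, 4, 20) = (4.6, 0.46, 4.8)
Step 2: at (4.6, 0.46, 4.8), ∇h = (36.8, 3.68, 19.2) → (4.6, 0.46, 4.8) − 0.01·(36.8, 3.68, 19.2) = (4.232, 0.4232, 4.608)

(4.232, 0.4232, 4.608)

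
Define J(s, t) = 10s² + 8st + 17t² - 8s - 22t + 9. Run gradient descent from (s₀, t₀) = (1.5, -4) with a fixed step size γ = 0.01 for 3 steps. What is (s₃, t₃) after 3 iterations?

∇J = (20s + 8t - 8, 8s + 34t - 22)
Step 1: at (1.5, -4), ∇J = (-10, -146) → (1.5, -4) − 0.01·(-10, -146) = (1.6, -2.54)
Step 2: at (1.6, -2.54), ∇J = (3.68, -95.56) → (1.6, -2.54) − 0.01·(3.68, -95.56) = (1.5632, -1.5844)
Step 3: at (1.5632, -1.5844), ∇J = (10.5888, -63.364) → (1.5632, -1.5844) − 0.01·(10.5888, -63.364) = (1.457312, -0.95076)

(1.457312, -0.95076)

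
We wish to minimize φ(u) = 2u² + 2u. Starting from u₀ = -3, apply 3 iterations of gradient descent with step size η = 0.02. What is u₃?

φ′(u) = 4u + 2
Step 1: φ′(-3) = -10; u₁ = -3 − 0.02·(-10) = -2.8
Step 2: φ′(-2.8) = -9.2; u₂ = -2.8 − 0.02·(-9.2) = -2.616
Step 3: φ′(-2.616) = -8.464; u₃ = -2.616 − 0.02·(-8.464) = -2.44672

-2.44672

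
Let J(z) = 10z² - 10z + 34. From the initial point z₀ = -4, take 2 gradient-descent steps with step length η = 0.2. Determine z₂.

J′(z) = 20z - 10
Step 1: J′(-4) = -90; z₁ = -4 − 0.2·(-90) = 14
Step 2: J′(14) = 270; z₂ = 14 − 0.2·270 = -40

-40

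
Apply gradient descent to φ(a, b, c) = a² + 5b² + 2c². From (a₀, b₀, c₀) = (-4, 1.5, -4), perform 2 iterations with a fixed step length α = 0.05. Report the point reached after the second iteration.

∇φ = (2a, 10b, 4c)
(a₁, b₁, c₁) = (-4, 1.5, -4) − 0.05·(-8, 15, -16) = (-3.6, 0.75, -3.2)
(a₂, b₂, c₂) = (-3.6, 0.75, -3.2) − 0.05·(-7.2, 7.5, -12.8) = (-3.24, 0.375, -2.56)

(-3.24, 0.375, -2.56)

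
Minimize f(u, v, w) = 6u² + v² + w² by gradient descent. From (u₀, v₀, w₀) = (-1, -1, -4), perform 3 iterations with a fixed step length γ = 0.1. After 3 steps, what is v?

∇f = (12u, 2v, 2w)
(u₁, v₁, w₁) = (-1, -1, -4) − 0.1·(-12, -2, -8) = (0.2, -0.8, -3.2)
(u₂, v₂, w₂) = (0.2, -0.8, -3.2) − 0.1·(2.4, -1.6, -6.4) = (-0.04, -0.64, -2.56)
(u₃, v₃, w₃) = (-0.04, -0.64, -2.56) − 0.1·(-0.48, -1.28, -5.12) = (0.008, -0.512, -2.048)
v = -0.512

-0.512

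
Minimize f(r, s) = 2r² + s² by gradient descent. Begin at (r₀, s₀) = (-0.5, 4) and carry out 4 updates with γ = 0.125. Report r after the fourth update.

∇f = (4r, 2s)
Step 1: at (-0.5, 4), ∇f = (-2, 8) → (-0.5, 4) − 0.125·(-2, 8) = (-0.25, 3)
Step 2: at (-0.25, 3), ∇f = (-1, 6) → (-0.25, 3) − 0.125·(-1, 6) = (-0.125, 2.25)
Step 3: at (-0.125, 2.25), ∇f = (-0.5, 4.5) → (-0.125, 2.25) − 0.125·(-0.5, 4.5) = (-0.0625, 1.6875)
Step 4: at (-0.0625, 1.6875), ∇f = (-0.25, 3.375) → (-0.0625, 1.6875) − 0.125·(-0.25, 3.375) = (-0.03125, 1.265625)
r = -0.03125

-0.03125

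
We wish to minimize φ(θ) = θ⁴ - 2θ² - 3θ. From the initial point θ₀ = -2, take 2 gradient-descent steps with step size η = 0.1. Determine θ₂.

φ′(θ) = 4θ³ - 4θ - 3
θ₁ = -2 − 0.1·(-27) = 0.7
θ₂ = 0.7 − 0.1·(-4.428) = 1.1428

1.1428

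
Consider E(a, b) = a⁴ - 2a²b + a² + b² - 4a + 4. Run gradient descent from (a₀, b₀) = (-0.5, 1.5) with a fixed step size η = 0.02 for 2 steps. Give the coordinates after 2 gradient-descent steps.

(-0.39691, 1.4001)

∇E = (4a³ - 4ab + 2a - 4, -2a² + 2b)
(a₁, b₁) = (-0.5, 1.5) − 0.02·(-2.5, 2.5) = (-0.45, 1.45)
(a₂, b₂) = (-0.45, 1.45) − 0.02·(-2.6545, 2.495) = (-0.39691, 1.4001)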